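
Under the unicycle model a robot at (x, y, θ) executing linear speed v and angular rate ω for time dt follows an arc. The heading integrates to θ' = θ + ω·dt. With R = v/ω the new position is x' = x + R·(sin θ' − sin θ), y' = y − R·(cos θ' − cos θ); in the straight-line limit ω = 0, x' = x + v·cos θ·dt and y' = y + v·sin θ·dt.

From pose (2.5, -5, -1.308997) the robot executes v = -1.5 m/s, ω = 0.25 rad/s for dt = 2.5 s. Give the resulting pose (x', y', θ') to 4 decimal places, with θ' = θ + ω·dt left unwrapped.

(0.4958, -1.9026, -0.6840)

θ' = -1.3090 + 0.25·2.5 = -0.6840
R = v/ω = -1.5/0.25 = -6.0000
x' = 2.5 + -6.0000·(sin -0.6840 − sin -1.3090) = 0.4958
y' = -5 − -6.0000·(cos -0.6840 − cos -1.3090) = -1.9026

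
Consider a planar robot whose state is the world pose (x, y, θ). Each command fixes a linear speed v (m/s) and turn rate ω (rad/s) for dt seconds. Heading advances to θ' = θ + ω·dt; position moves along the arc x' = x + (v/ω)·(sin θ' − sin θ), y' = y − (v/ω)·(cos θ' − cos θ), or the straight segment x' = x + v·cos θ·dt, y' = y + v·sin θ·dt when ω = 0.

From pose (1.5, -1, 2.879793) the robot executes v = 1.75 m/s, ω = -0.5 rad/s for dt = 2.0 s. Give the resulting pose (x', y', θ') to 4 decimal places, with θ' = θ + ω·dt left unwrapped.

θ' = 2.8798 + -0.5·2.0 = 1.8798
R = v/ω = 1.75/-0.5 = -3.5000
x' = 1.5 + -3.5000·(sin 1.8798 − sin 2.8798) = -0.9284
y' = -1 − -3.5000·(cos 1.8798 − cos 2.8798) = 1.3164

(-0.9284, 1.3164, 1.8798)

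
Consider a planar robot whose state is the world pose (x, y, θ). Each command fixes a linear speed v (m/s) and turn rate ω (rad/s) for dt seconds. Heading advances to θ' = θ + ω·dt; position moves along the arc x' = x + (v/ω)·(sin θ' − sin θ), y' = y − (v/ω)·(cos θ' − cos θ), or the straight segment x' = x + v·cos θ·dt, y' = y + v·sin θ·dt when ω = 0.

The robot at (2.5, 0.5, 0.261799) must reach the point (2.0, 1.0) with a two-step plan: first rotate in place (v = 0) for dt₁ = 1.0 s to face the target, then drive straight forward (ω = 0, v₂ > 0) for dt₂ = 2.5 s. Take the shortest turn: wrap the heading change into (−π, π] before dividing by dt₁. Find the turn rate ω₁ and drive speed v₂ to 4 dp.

heading to target = atan2(1−0.5, 2−2.5) = 2.3562
Δθ = wrap(2.3562 − 0.2618) = 2.0944; ω₁ = Δθ/dt₁ = 2.0944
distance = √((2−2.5)² + (1−0.5)²) = 0.7071; v₂ = distance/dt₂ = 0.2828

ω₁ = 2.0944, v₂ = 0.2828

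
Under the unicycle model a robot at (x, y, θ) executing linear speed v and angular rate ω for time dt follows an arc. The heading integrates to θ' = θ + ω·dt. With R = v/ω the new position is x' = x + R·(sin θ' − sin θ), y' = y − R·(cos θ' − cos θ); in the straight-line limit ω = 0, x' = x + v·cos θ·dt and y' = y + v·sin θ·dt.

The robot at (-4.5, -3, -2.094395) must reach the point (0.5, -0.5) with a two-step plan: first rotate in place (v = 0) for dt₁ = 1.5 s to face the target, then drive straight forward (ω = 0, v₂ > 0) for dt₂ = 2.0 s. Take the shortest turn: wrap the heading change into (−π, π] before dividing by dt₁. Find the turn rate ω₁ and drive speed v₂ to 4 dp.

ω₁ = 1.7054, v₂ = 2.7951

heading to target = atan2(-0.5−-3, 0.5−-4.5) = 0.4636
Δθ = wrap(0.4636 − -2.0944) = 2.5580; ω₁ = Δθ/dt₁ = 1.7054
distance = √((0.5−-4.5)² + (-0.5−-3)²) = 5.5902; v₂ = distance/dt₂ = 2.7951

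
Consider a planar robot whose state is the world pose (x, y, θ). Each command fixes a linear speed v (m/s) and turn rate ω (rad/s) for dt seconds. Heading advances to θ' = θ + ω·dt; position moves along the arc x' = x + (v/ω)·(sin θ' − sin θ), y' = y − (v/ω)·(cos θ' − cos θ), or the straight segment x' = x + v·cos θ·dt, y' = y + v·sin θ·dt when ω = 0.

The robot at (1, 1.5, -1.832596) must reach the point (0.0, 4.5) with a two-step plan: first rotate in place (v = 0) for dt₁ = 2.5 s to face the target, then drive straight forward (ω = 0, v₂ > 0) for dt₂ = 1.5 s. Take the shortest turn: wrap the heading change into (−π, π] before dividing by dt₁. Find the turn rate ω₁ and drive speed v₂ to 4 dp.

ω₁ = -1.0232, v₂ = 2.1082

heading to target = atan2(4.5−1.5, 0−1) = 1.8925
Δθ = wrap(1.8925 − -1.8326) = -2.5580; ω₁ = Δθ/dt₁ = -1.0232
distance = √((0−1)² + (4.5−1.5)²) = 3.1623; v₂ = distance/dt₂ = 2.1082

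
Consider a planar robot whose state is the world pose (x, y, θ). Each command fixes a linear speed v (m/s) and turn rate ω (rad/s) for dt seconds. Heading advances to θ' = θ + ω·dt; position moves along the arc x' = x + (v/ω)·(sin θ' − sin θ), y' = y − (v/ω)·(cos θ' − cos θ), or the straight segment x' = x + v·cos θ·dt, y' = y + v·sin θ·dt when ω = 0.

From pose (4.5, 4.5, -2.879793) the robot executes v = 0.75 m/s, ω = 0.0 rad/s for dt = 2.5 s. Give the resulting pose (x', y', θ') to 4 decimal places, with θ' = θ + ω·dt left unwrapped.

θ' = -2.8798 + 0.0·2.5 = -2.8798
ω = 0 → straight: x' = 4.5 + 0.75·cos(-2.8798)·2.5 = 2.6889
y' = 4.5 + 0.75·sin(-2.8798)·2.5 = 4.0147

(2.6889, 4.0147, -2.8798)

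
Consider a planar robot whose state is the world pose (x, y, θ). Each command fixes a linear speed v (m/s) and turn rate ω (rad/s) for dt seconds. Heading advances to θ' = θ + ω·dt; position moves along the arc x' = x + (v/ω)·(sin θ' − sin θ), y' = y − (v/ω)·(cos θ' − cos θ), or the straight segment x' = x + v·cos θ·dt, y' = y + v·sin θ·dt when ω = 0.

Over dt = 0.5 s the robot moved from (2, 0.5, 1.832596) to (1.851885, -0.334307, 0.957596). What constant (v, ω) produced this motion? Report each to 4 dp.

Δθ = 0.957596 − 1.832596 = -0.875000
ω = Δθ/dt = -0.875000/0.5 = -1.7500
R = −Δy/(cos θ' − cos θ) = 1.0000
v = R·ω = 1.0000·-1.7500 = -1.7500

v = -1.7500, ω = -1.7500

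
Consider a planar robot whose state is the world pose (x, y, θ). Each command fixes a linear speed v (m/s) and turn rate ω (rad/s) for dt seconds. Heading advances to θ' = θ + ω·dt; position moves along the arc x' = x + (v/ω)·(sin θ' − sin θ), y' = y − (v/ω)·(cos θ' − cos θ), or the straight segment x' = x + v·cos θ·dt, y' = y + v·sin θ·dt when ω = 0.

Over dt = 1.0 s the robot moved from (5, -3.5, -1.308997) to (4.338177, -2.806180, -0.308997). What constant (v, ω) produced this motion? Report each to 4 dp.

Δθ = -0.308997 − -1.308997 = 1.000000
ω = Δθ/dt = 1.000000/1.0 = 1.0000
R = −Δy/(cos θ' − cos θ) = -1.0000
v = R·ω = -1.0000·1.0000 = -1.0000

v = -1.0000, ω = 1.0000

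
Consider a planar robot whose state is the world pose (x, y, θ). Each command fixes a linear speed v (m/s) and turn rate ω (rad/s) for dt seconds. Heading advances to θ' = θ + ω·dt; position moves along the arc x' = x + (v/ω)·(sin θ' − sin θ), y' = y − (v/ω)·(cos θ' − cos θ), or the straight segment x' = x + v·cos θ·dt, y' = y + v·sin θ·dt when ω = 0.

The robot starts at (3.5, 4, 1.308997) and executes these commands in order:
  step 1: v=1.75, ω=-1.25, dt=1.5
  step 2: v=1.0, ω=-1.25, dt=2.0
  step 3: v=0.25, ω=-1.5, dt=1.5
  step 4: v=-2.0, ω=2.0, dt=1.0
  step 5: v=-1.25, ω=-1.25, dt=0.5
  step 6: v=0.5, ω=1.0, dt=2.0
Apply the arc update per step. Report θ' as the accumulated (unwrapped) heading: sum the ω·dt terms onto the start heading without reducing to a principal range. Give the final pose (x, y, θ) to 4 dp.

step 1: θ'=-0.5660 (R=-1.4000) → pose (5.6031, 4.8193, -0.5660)
step 2: θ'=-3.0660 (R=-0.8000) → pose (5.2345, 3.3464, -3.0660)
step 3: θ'=-5.3160 (R=-0.1667) → pose (5.0847, 3.6072, -5.3160)
step 4: θ'=-3.3160 (R=-1.0000) → pose (5.7344, 2.0547, -3.3160)
step 5: θ'=-3.9410 (R=1.0000) → pose (6.2778, 1.7670, -3.9410)
step 6: θ'=-1.9410 (R=0.5000) → pose (5.4532, 1.5994, -1.9410)

(5.4532, 1.5994, -1.9410)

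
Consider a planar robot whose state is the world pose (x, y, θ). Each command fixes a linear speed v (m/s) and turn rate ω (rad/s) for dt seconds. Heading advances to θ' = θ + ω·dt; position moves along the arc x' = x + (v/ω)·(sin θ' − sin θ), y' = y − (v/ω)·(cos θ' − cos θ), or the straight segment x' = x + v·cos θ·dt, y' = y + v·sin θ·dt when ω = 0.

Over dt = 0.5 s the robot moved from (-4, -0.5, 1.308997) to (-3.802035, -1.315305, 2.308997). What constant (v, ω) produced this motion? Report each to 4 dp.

v = -1.7500, ω = 2.0000

Δθ = 2.308997 − 1.308997 = 1.000000
ω = Δθ/dt = 1.000000/0.5 = 2.0000
R = −Δy/(cos θ' − cos θ) = -0.8750
v = R·ω = -0.8750·2.0000 = -1.7500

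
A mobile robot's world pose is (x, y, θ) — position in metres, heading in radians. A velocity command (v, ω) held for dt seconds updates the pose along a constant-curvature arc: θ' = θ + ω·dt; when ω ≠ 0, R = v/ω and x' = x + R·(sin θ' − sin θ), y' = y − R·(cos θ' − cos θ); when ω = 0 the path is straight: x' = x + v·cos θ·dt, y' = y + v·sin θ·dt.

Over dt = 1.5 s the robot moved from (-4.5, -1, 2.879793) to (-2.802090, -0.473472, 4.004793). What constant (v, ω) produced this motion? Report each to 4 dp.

Δθ = 4.004793 − 2.879793 = 1.125000
ω = Δθ/dt = 1.125000/1.5 = 0.7500
R = Δx/(sin θ' − sin θ) = -1.6667
v = R·ω = -1.6667·0.7500 = -1.2500

v = -1.2500, ω = 0.7500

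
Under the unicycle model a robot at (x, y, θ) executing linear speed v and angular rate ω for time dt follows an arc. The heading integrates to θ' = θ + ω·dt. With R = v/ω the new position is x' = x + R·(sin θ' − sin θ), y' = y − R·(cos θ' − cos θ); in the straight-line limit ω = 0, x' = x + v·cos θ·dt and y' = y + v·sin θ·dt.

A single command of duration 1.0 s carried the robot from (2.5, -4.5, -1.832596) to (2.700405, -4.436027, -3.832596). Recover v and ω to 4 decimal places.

Δθ = -3.832596 − -1.832596 = -2.000000
ω = Δθ/dt = -2.000000/1.0 = -2.0000
R = Δx/(sin θ' − sin θ) = 0.1250
v = R·ω = 0.1250·-2.0000 = -0.2500

v = -0.2500, ω = -2.0000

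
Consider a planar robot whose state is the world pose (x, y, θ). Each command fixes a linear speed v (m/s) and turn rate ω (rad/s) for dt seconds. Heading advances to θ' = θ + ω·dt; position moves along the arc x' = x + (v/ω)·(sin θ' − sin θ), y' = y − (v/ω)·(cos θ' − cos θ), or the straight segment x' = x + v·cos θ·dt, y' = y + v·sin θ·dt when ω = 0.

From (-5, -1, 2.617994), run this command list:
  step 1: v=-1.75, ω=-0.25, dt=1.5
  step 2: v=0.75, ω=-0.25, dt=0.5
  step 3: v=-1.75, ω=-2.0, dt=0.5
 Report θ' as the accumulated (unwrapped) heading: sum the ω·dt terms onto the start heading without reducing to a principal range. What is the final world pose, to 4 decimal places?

step 1: θ'=2.2430 (R=7.0000) → pose (-3.0228, -2.7032, 2.2430)
step 2: θ'=2.1180 (R=-3.0000) → pose (-3.2374, -2.3960, 2.1180)
step 3: θ'=1.1180 (R=0.8750) → pose (-3.1978, -3.2341, 1.1180)

(-3.1978, -3.2341, 1.1180)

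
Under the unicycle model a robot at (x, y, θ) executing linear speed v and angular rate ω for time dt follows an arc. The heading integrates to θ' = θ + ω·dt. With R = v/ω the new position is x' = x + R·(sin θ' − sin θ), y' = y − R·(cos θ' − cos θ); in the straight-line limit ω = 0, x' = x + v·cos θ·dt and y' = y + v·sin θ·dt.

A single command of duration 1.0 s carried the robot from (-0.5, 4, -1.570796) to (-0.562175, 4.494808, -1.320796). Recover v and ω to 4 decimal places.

v = -0.5000, ω = 0.2500

Δθ = -1.320796 − -1.570796 = 0.250000
ω = Δθ/dt = 0.250000/1.0 = 0.2500
R = −Δy/(cos θ' − cos θ) = -2.0000
v = R·ω = -2.0000·0.2500 = -0.5000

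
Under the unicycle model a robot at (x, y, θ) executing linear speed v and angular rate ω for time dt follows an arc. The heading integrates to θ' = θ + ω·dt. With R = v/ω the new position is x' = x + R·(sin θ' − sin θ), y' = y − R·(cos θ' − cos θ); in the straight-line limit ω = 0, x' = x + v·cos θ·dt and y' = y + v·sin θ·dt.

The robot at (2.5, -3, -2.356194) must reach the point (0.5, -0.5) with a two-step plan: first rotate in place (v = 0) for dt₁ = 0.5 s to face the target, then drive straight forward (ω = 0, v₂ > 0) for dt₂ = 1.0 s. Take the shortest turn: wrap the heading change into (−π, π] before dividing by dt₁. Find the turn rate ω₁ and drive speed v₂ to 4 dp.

ω₁ = -3.3629, v₂ = 3.2016

heading to target = atan2(-0.5−-3, 0.5−2.5) = 2.2455
Δθ = wrap(2.2455 − -2.3562) = -1.6815; ω₁ = Δθ/dt₁ = -3.3629
distance = √((0.5−2.5)² + (-0.5−-3)²) = 3.2016; v₂ = distance/dt₂ = 3.2016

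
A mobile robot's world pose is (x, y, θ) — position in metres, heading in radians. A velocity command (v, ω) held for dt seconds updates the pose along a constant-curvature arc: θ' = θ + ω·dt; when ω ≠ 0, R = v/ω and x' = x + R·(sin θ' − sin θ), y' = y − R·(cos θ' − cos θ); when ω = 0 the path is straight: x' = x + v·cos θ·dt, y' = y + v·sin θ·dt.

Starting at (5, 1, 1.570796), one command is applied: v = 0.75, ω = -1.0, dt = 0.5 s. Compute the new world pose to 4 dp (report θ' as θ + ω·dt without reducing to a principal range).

θ' = 1.5708 + -1.0·0.5 = 1.0708
R = v/ω = 0.75/-1.0 = -0.7500
x' = 5 + -0.7500·(sin 1.0708 − sin 1.5708) = 5.0918
y' = 1 − -0.7500·(cos 1.0708 − cos 1.5708) = 1.3596

(5.0918, 1.3596, 1.0708)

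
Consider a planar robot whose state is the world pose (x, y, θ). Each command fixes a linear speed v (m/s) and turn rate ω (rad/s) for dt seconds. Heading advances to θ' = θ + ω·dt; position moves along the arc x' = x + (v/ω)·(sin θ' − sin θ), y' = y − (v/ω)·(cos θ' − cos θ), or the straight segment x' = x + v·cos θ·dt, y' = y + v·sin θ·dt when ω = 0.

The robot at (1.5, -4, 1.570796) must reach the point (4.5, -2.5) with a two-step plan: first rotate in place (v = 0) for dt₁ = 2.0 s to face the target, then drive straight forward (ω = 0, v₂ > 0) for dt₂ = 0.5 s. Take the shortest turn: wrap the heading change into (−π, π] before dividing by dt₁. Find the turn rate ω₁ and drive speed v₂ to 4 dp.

heading to target = atan2(-2.5−-4, 4.5−1.5) = 0.4636
Δθ = wrap(0.4636 − 1.5708) = -1.1071; ω₁ = Δθ/dt₁ = -0.5536
distance = √((4.5−1.5)² + (-2.5−-4)²) = 3.3541; v₂ = distance/dt₂ = 6.7082

ω₁ = -0.5536, v₂ = 6.7082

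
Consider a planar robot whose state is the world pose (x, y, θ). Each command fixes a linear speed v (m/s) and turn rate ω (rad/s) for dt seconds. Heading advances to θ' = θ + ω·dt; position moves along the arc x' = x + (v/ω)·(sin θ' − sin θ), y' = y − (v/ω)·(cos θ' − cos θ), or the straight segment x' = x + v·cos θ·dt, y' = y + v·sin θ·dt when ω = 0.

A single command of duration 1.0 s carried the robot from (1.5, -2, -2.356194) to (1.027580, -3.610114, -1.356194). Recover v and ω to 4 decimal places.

Δθ = -1.356194 − -2.356194 = 1.000000
ω = Δθ/dt = 1.000000/1.0 = 1.0000
R = −Δy/(cos θ' − cos θ) = 1.7500
v = R·ω = 1.7500·1.0000 = 1.7500

v = 1.7500, ω = 1.0000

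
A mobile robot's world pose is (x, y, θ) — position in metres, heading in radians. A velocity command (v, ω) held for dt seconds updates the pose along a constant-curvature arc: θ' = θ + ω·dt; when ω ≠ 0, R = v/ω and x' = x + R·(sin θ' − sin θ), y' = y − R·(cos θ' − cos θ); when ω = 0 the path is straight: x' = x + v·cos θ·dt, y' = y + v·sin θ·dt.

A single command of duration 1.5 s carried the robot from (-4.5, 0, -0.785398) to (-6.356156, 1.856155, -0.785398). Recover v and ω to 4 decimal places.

v = -1.7500, ω = 0.0000

Δθ = -0.785398 − -0.785398 = 0.000000
ω = Δθ/dt = 0.000000/1.5 = 0.0000
ω = 0 → v = (Δx·cos θ + Δy·sin θ)/dt = -1.7500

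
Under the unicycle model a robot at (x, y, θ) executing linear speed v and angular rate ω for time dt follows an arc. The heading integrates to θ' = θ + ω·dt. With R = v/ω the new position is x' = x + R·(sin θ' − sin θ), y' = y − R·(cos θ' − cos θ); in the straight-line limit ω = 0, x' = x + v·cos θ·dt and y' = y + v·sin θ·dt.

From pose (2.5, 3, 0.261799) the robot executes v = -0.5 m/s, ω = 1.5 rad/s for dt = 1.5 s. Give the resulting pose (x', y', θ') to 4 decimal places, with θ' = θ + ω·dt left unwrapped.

θ' = 0.2618 + 1.5·1.5 = 2.5118
R = v/ω = -0.5/1.5 = -0.3333
x' = 2.5 + -0.3333·(sin 2.5118 − sin 0.2618) = 2.3899
y' = 3 − -0.3333·(cos 2.5118 − cos 0.2618) = 2.4086

(2.3899, 2.4086, 2.5118)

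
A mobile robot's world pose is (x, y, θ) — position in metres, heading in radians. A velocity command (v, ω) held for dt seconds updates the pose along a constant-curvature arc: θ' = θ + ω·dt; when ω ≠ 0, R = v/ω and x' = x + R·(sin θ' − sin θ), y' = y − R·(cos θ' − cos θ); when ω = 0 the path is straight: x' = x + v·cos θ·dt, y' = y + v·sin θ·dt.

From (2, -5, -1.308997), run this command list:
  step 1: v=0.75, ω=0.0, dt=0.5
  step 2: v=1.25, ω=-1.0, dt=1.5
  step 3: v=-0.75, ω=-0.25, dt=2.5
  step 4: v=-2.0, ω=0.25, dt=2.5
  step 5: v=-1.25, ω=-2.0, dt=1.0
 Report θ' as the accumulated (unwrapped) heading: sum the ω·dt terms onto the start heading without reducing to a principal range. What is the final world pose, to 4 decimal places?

step 1: θ'=-1.3090 (straight) → pose (2.0971, -5.3622, -1.3090)
step 2: θ'=-2.8090 (R=-1.2500) → pose (1.2978, -6.8672, -2.8090)
step 3: θ'=-3.4340 (R=3.0000) → pose (3.1420, -6.8302, -3.4340)
step 4: θ'=-2.8090 (R=-8.0000) → pose (8.0601, -6.7313, -2.8090)
step 5: θ'=-4.8090 (R=0.6250) → pose (8.8862, -7.3824, -4.8090)

(8.8862, -7.3824, -4.8090)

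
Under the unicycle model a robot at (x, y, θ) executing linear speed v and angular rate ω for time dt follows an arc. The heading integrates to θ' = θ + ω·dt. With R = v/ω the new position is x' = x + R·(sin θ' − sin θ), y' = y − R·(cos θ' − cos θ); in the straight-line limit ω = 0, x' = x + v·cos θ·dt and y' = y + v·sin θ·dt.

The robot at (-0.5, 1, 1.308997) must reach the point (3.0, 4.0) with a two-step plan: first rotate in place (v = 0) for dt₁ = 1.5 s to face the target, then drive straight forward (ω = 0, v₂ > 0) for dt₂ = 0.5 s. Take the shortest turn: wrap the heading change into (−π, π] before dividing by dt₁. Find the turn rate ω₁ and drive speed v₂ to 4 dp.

ω₁ = -0.4002, v₂ = 9.2195

heading to target = atan2(4−1, 3−-0.5) = 0.7086
Δθ = wrap(0.7086 − 1.3090) = -0.6004; ω₁ = Δθ/dt₁ = -0.4002
distance = √((3−-0.5)² + (4−1)²) = 4.6098; v₂ = distance/dt₂ = 9.2195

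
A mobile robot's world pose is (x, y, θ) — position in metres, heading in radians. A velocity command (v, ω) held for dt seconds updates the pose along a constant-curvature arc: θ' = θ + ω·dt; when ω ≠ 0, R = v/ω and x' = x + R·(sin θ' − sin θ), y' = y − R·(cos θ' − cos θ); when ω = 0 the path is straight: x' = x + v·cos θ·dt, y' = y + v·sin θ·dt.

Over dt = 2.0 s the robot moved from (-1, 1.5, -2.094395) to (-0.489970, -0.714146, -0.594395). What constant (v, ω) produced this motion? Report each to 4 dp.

Δθ = -0.594395 − -2.094395 = 1.500000
ω = Δθ/dt = 1.500000/2.0 = 0.7500
R = −Δy/(cos θ' − cos θ) = 1.6667
v = R·ω = 1.6667·0.7500 = 1.2500

v = 1.2500, ω = 0.7500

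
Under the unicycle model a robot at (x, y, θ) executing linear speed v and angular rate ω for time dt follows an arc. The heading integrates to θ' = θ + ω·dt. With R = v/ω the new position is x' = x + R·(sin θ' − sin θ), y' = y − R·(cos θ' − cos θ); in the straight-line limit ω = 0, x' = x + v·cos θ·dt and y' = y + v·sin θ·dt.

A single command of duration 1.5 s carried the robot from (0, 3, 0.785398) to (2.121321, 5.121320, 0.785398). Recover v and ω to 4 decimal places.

v = 2.0000, ω = 0.0000

Δθ = 0.785398 − 0.785398 = 0.000000
ω = Δθ/dt = 0.000000/1.5 = 0.0000
ω = 0 → v = (Δx·cos θ + Δy·sin θ)/dt = 2.0000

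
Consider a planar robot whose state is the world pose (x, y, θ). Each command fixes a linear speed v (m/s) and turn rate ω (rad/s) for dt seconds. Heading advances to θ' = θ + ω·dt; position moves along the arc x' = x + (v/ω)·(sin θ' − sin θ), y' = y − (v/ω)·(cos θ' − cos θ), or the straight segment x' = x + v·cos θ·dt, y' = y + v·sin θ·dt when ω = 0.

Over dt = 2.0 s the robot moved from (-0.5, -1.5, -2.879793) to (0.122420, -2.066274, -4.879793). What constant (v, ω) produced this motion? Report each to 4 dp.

Δθ = -4.879793 − -2.879793 = -2.000000
ω = Δθ/dt = -2.000000/2.0 = -1.0000
R = Δx/(sin θ' − sin θ) = 0.5000
v = R·ω = 0.5000·-1.0000 = -0.5000

v = -0.5000, ω = -1.0000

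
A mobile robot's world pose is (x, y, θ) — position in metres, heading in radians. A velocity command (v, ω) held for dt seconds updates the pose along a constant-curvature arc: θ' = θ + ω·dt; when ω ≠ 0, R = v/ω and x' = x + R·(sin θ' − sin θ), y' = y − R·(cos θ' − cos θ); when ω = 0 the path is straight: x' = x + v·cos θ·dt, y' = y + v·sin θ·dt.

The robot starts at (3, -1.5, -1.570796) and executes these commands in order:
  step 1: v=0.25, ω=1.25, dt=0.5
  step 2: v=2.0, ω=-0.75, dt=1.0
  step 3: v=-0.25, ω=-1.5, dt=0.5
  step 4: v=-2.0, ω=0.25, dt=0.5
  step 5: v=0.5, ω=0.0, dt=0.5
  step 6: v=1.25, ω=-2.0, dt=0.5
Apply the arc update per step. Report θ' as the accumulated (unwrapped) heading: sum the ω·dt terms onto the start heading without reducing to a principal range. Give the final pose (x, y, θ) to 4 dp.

step 1: θ'=-0.9458 (R=0.2000) → pose (3.0378, -1.6170, -0.9458)
step 2: θ'=-1.6958 (R=-2.6667) → pose (3.5211, -3.5097, -1.6958)
step 3: θ'=-2.4458 (R=0.1667) → pose (3.5796, -3.4026, -2.4458)
step 4: θ'=-2.3208 (R=-8.0000) → pose (4.3052, -2.7154, -2.3208)
step 5: θ'=-2.3208 (straight) → pose (4.1348, -2.8983, -2.3208)
step 6: θ'=-3.3208 (R=-0.6250) → pose (3.5661, -3.0873, -3.3208)

(3.5661, -3.0873, -3.3208)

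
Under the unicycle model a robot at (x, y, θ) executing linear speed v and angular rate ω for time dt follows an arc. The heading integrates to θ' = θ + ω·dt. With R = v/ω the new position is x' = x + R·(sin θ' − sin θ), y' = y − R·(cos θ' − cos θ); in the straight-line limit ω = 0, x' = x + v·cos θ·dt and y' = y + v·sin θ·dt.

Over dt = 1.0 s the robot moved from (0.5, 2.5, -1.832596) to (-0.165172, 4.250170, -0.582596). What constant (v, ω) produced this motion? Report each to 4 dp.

Δθ = -0.582596 − -1.832596 = 1.250000
ω = Δθ/dt = 1.250000/1.0 = 1.2500
R = −Δy/(cos θ' − cos θ) = -1.6000
v = R·ω = -1.6000·1.2500 = -2.0000

v = -2.0000, ω = 1.2500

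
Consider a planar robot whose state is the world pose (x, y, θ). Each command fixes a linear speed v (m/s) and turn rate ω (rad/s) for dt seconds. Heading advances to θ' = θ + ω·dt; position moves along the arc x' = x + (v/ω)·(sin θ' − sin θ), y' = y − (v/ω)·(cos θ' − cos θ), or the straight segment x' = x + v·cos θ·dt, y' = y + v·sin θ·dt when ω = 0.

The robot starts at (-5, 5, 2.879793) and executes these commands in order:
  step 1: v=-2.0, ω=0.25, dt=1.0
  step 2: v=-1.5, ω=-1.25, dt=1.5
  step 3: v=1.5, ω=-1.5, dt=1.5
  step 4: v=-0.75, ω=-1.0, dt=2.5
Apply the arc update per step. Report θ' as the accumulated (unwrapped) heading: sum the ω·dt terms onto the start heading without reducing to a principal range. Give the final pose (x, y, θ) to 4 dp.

(0.7808, 4.5005, -3.4952)

step 1: θ'=3.1298 (R=-8.0000) → pose (-3.0238, 4.7280, 3.1298)
step 2: θ'=1.2548 (R=1.2000) → pose (-1.8974, 3.1551, 1.2548)
step 3: θ'=-0.9952 (R=-1.0000) → pose (-0.1081, 3.3887, -0.9952)
step 4: θ'=-3.4952 (R=0.7500) → pose (0.7808, 4.5005, -3.4952)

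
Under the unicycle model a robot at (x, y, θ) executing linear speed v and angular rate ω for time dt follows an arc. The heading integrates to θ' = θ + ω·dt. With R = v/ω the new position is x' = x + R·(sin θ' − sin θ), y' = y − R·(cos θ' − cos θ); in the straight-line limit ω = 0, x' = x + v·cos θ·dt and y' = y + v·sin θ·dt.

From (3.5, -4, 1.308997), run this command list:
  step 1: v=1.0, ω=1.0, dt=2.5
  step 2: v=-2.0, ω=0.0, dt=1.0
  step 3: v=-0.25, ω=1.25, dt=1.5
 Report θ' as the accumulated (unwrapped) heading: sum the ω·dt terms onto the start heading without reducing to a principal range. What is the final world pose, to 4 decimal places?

(3.4750, -1.3956, 5.6840)

step 1: θ'=3.8090 (R=1.0000) → pose (1.9151, -2.9558, 3.8090)
step 2: θ'=3.8090 (straight) → pose (3.4860, -1.7179, 3.8090)
step 3: θ'=5.6840 (R=-0.2000) → pose (3.4750, -1.3956, 5.6840)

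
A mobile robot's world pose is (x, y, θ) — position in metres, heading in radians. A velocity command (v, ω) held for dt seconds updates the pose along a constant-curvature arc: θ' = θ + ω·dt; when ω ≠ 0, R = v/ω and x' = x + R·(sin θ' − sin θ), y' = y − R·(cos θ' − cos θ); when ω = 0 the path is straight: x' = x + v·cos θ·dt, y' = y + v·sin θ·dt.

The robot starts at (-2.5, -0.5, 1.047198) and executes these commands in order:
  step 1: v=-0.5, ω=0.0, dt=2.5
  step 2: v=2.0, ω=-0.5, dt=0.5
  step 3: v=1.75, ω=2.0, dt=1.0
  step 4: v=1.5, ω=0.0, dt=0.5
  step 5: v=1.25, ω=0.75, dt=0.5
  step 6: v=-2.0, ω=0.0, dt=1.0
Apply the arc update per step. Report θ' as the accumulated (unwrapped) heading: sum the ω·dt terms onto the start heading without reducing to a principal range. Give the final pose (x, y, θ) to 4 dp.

step 1: θ'=1.0472 (straight) → pose (-3.1250, -1.5825, 1.0472)
step 2: θ'=0.7972 (R=-4.0000) → pose (-2.5225, -0.7877, 0.7972)
step 3: θ'=2.7972 (R=0.8750) → pose (-2.8531, 0.6473, 2.7972)
step 4: θ'=2.7972 (straight) → pose (-3.5590, 0.9005, 2.7972)
step 5: θ'=3.1722 (R=1.6667) → pose (-4.1727, 0.9976, 3.1722)
step 6: θ'=3.1722 (straight) → pose (-2.1737, 1.0588, 3.1722)

(-2.1737, 1.0588, 3.1722)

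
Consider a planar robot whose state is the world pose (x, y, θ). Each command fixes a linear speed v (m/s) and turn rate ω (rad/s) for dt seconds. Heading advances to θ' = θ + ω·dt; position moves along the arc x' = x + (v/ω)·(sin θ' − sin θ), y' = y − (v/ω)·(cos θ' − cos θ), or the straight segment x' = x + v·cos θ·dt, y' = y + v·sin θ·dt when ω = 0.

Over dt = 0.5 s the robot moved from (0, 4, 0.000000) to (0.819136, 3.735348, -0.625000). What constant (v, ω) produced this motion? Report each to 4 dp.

Δθ = -0.625000 − 0.000000 = -0.625000
ω = Δθ/dt = -0.625000/0.5 = -1.2500
R = Δx/(sin θ' − sin θ) = -1.4000
v = R·ω = -1.4000·-1.2500 = 1.7500

v = 1.7500, ω = -1.2500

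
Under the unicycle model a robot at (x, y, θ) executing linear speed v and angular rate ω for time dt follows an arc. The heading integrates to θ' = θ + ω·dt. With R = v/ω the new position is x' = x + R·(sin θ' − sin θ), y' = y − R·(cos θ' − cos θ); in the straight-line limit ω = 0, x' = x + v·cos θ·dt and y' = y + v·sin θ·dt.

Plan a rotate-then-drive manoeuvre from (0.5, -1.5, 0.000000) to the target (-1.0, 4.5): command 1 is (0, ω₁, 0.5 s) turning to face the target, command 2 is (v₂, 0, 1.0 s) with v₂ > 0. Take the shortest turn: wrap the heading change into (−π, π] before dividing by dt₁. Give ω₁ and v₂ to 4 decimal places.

heading to target = atan2(4.5−-1.5, -1−0.5) = 1.8158
Δθ = wrap(1.8158 − 0.0000) = 1.8158; ω₁ = Δθ/dt₁ = 3.6315
distance = √((-1−0.5)² + (4.5−-1.5)²) = 6.1847; v₂ = distance/dt₂ = 6.1847

ω₁ = 3.6315, v₂ = 6.1847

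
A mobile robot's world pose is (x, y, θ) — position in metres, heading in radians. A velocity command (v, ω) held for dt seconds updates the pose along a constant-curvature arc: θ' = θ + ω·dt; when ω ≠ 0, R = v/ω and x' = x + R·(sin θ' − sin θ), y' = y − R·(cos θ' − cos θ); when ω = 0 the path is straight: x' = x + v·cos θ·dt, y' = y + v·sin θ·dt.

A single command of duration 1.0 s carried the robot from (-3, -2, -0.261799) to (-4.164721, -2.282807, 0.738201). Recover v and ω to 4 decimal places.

Δθ = 0.738201 − -0.261799 = 1.000000
ω = Δθ/dt = 1.000000/1.0 = 1.0000
R = Δx/(sin θ' − sin θ) = -1.2500
v = R·ω = -1.2500·1.0000 = -1.2500

v = -1.2500, ω = 1.0000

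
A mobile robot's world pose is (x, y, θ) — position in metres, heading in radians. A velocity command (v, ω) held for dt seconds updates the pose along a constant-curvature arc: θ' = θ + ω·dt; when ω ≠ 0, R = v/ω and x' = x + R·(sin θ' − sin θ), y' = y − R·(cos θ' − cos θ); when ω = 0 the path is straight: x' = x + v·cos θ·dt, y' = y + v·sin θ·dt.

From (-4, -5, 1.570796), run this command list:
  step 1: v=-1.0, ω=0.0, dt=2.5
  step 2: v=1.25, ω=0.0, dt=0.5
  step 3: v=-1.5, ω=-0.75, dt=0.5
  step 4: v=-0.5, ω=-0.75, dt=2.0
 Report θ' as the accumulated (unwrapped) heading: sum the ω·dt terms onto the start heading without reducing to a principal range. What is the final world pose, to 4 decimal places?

step 1: θ'=1.5708 (straight) → pose (-4.0000, -7.5000, 1.5708)
step 2: θ'=1.5708 (straight) → pose (-4.0000, -6.8750, 1.5708)
step 3: θ'=1.1958 (R=2.0000) → pose (-4.1390, -7.6075, 1.1958)
step 4: θ'=-0.3042 (R=0.6667) → pose (-4.9590, -7.9994, -0.3042)

(-4.9590, -7.9994, -0.3042)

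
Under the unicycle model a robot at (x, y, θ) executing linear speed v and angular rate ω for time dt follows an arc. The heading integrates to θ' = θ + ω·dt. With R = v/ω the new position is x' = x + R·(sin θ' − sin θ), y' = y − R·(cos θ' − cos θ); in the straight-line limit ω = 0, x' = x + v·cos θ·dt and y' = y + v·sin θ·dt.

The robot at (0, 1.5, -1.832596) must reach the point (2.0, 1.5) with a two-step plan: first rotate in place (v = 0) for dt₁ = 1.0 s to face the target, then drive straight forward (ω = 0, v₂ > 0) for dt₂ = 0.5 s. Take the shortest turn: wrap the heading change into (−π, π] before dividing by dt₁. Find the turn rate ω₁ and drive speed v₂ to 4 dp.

heading to target = atan2(1.5−1.5, 2−0) = 0.0000
Δθ = wrap(0.0000 − -1.8326) = 1.8326; ω₁ = Δθ/dt₁ = 1.8326
distance = √((2−0)² + (1.5−1.5)²) = 2.0000; v₂ = distance/dt₂ = 4.0000

ω₁ = 1.8326, v₂ = 4.0000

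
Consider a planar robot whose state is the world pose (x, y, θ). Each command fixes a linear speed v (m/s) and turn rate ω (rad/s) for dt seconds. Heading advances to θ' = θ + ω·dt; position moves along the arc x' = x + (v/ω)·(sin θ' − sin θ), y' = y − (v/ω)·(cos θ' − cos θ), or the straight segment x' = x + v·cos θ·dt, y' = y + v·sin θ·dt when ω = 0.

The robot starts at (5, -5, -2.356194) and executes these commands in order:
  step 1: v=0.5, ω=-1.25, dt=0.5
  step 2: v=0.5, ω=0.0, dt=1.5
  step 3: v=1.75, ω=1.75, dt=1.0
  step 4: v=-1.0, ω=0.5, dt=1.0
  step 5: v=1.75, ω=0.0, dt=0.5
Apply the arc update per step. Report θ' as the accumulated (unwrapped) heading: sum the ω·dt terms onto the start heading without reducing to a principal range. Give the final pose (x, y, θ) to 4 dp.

(3.3586, -6.3138, -0.7312)

step 1: θ'=-2.9812 (R=-0.4000) → pose (4.7810, -5.1120, -2.9812)
step 2: θ'=-2.9812 (straight) → pose (4.0407, -5.2318, -2.9812)
step 3: θ'=-1.2312 (R=1.0000) → pose (3.2575, -6.5521, -1.2312)
step 4: θ'=-0.7312 (R=-2.0000) → pose (2.7072, -5.7296, -0.7312)
step 5: θ'=-0.7312 (straight) → pose (3.3586, -6.3138, -0.7312)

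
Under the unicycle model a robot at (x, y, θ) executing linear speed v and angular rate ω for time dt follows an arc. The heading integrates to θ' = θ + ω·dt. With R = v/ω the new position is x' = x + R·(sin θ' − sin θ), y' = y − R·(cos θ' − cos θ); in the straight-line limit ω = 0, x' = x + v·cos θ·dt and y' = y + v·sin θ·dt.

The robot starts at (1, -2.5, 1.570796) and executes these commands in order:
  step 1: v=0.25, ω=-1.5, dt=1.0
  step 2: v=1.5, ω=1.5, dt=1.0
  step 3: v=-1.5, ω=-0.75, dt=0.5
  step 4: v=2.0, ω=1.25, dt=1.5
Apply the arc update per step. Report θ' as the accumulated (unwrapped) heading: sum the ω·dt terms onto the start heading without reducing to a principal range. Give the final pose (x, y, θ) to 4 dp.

(0.5695, 0.1132, 3.0708)

step 1: θ'=0.0708 (R=-0.1667) → pose (1.1549, -2.3338, 0.0708)
step 2: θ'=1.5708 (R=1.0000) → pose (2.0841, -1.3363, 1.5708)
step 3: θ'=1.1958 (R=2.0000) → pose (1.9452, -2.0688, 1.1958)
step 4: θ'=3.0708 (R=1.6000) → pose (0.5695, 0.1132, 3.0708)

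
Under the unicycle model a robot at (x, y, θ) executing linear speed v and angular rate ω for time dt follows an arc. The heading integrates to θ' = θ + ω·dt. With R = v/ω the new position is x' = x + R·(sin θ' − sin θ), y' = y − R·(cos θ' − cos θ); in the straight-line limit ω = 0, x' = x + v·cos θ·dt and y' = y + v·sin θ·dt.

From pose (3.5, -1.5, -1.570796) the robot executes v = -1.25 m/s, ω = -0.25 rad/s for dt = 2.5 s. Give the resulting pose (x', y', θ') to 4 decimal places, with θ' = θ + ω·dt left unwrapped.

θ' = -1.5708 + -0.25·2.5 = -2.1958
R = v/ω = -1.25/-0.25 = 5.0000
x' = 3.5 + 5.0000·(sin -2.1958 − sin -1.5708) = 4.4452
y' = -1.5 − 5.0000·(cos -2.1958 − cos -1.5708) = 1.4255

(4.4452, 1.4255, -2.1958)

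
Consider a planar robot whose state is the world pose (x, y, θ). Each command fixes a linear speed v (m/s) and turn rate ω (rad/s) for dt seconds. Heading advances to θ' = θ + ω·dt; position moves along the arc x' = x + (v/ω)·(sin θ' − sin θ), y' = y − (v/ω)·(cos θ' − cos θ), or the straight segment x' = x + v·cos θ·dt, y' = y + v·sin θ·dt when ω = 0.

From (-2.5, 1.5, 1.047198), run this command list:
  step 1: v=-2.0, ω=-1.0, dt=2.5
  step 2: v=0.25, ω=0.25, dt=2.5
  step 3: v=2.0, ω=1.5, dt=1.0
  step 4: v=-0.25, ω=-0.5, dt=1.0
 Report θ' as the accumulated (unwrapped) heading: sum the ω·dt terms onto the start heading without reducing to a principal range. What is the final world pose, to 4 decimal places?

step 1: θ'=-1.4528 (R=2.0000) → pose (-6.2181, 2.2646, -1.4528)
step 2: θ'=-0.8278 (R=1.0000) → pose (-5.9615, 1.7058, -0.8278)
step 3: θ'=0.6722 (R=1.3333) → pose (-4.1493, 1.5645, 0.6722)
step 4: θ'=0.1722 (R=0.5000) → pose (-4.3750, 1.4631, 0.1722)

(-4.3750, 1.4631, 0.1722)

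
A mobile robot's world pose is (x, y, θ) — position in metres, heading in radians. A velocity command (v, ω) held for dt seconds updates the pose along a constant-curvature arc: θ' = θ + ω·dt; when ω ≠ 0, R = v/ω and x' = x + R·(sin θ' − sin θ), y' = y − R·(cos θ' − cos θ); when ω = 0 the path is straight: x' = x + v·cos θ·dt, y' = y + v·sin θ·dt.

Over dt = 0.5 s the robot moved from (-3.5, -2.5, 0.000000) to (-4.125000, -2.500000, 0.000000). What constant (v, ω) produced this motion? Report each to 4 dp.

v = -1.2500, ω = 0.0000

Δθ = 0.000000 − 0.000000 = 0.000000
ω = Δθ/dt = 0.000000/0.5 = 0.0000
ω = 0 → v = (Δx·cos θ + Δy·sin θ)/dt = -1.2500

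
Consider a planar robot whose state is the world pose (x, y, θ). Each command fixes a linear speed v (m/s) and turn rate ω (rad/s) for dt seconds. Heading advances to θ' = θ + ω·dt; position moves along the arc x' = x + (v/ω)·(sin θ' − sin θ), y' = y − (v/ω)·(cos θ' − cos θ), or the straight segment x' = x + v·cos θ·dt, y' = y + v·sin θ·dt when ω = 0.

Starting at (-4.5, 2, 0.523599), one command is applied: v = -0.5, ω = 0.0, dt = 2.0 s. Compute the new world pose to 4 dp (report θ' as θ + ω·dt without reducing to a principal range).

(-5.3660, 1.5000, 0.5236)

θ' = 0.5236 + 0.0·2.0 = 0.5236
ω = 0 → straight: x' = -4.5 + -0.5·cos(0.5236)·2.0 = -5.3660
y' = 2 + -0.5·sin(0.5236)·2.0 = 1.5000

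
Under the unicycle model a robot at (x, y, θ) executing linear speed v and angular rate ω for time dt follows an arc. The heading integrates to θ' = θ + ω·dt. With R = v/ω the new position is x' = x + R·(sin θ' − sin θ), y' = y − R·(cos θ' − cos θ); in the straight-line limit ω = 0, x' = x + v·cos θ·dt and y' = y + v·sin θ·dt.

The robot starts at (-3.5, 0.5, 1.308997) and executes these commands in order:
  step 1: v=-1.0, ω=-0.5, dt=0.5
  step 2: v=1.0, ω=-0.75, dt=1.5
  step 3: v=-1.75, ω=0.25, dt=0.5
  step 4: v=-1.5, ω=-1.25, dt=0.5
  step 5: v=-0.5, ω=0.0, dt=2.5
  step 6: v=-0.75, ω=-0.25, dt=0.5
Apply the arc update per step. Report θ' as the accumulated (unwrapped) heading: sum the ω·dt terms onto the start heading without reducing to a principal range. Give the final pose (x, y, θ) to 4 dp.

(-5.3846, 1.7944, -0.6910)

step 1: θ'=1.0590 (R=2.0000) → pose (-3.6881, 0.0381, 1.0590)
step 2: θ'=-0.0660 (R=-1.3333) → pose (-2.4377, 0.7156, -0.0660)
step 3: θ'=0.0590 (R=-7.0000) → pose (-3.3121, 0.7186, 0.0590)
step 4: θ'=-0.5660 (R=1.2000) → pose (-4.0264, 0.9037, -0.5660)
step 5: θ'=-0.5660 (straight) → pose (-5.0815, 1.5740, -0.5660)
step 6: θ'=-0.6910 (R=3.0000) → pose (-5.3846, 1.7944, -0.6910)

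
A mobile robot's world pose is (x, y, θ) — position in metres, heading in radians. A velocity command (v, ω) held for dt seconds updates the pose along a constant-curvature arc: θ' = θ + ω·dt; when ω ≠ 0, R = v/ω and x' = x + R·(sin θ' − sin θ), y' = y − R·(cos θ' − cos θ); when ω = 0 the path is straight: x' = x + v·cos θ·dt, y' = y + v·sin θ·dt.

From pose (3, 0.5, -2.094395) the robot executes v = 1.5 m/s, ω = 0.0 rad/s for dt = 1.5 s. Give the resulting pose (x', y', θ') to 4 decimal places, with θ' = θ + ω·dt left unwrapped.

θ' = -2.0944 + 0.0·1.5 = -2.0944
ω = 0 → straight: x' = 3 + 1.5·cos(-2.0944)·1.5 = 1.8750
y' = 0.5 + 1.5·sin(-2.0944)·1.5 = -1.4486

(1.8750, -1.4486, -2.0944)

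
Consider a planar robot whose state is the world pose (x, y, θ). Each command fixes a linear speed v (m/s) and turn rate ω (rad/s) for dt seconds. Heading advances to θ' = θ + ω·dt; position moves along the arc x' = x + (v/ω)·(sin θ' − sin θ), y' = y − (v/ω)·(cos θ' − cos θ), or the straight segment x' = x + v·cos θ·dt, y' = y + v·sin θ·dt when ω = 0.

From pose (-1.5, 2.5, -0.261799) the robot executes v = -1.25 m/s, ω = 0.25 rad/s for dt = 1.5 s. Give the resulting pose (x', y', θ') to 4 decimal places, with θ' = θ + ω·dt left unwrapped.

(-3.3589, 2.6384, 0.1132)

θ' = -0.2618 + 0.25·1.5 = 0.1132
R = v/ω = -1.25/0.25 = -5.0000
x' = -1.5 + -5.0000·(sin 0.1132 − sin -0.2618) = -3.3589
y' = 2.5 − -5.0000·(cos 0.1132 − cos -0.2618) = 2.6384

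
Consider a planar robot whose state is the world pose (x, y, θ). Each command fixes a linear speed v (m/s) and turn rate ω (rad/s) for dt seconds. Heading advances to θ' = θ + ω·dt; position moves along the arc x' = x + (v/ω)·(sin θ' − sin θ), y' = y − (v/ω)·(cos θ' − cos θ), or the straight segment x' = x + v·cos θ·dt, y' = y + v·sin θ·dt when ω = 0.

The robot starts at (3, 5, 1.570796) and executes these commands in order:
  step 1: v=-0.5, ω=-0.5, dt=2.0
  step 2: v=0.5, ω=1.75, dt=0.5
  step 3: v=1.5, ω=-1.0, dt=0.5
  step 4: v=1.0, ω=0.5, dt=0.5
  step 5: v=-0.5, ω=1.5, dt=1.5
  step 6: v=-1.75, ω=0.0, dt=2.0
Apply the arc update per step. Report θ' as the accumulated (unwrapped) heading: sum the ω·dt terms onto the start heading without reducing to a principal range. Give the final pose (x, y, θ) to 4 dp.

step 1: θ'=0.5708 (R=1.0000) → pose (2.5403, 4.1585, 0.5708)
step 2: θ'=1.4458 (R=0.2857) → pose (2.6694, 4.3633, 1.4458)
step 3: θ'=0.9458 (R=-1.5000) → pose (2.9413, 5.0540, 0.9458)
step 4: θ'=1.1958 (R=2.0000) → pose (3.1804, 5.4916, 1.1958)
step 5: θ'=3.4458 (R=-0.3333) → pose (3.5904, 5.0515, 3.4458)
step 6: θ'=3.4458 (straight) → pose (6.9297, 6.0999, 3.4458)

(6.9297, 6.0999, 3.4458)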